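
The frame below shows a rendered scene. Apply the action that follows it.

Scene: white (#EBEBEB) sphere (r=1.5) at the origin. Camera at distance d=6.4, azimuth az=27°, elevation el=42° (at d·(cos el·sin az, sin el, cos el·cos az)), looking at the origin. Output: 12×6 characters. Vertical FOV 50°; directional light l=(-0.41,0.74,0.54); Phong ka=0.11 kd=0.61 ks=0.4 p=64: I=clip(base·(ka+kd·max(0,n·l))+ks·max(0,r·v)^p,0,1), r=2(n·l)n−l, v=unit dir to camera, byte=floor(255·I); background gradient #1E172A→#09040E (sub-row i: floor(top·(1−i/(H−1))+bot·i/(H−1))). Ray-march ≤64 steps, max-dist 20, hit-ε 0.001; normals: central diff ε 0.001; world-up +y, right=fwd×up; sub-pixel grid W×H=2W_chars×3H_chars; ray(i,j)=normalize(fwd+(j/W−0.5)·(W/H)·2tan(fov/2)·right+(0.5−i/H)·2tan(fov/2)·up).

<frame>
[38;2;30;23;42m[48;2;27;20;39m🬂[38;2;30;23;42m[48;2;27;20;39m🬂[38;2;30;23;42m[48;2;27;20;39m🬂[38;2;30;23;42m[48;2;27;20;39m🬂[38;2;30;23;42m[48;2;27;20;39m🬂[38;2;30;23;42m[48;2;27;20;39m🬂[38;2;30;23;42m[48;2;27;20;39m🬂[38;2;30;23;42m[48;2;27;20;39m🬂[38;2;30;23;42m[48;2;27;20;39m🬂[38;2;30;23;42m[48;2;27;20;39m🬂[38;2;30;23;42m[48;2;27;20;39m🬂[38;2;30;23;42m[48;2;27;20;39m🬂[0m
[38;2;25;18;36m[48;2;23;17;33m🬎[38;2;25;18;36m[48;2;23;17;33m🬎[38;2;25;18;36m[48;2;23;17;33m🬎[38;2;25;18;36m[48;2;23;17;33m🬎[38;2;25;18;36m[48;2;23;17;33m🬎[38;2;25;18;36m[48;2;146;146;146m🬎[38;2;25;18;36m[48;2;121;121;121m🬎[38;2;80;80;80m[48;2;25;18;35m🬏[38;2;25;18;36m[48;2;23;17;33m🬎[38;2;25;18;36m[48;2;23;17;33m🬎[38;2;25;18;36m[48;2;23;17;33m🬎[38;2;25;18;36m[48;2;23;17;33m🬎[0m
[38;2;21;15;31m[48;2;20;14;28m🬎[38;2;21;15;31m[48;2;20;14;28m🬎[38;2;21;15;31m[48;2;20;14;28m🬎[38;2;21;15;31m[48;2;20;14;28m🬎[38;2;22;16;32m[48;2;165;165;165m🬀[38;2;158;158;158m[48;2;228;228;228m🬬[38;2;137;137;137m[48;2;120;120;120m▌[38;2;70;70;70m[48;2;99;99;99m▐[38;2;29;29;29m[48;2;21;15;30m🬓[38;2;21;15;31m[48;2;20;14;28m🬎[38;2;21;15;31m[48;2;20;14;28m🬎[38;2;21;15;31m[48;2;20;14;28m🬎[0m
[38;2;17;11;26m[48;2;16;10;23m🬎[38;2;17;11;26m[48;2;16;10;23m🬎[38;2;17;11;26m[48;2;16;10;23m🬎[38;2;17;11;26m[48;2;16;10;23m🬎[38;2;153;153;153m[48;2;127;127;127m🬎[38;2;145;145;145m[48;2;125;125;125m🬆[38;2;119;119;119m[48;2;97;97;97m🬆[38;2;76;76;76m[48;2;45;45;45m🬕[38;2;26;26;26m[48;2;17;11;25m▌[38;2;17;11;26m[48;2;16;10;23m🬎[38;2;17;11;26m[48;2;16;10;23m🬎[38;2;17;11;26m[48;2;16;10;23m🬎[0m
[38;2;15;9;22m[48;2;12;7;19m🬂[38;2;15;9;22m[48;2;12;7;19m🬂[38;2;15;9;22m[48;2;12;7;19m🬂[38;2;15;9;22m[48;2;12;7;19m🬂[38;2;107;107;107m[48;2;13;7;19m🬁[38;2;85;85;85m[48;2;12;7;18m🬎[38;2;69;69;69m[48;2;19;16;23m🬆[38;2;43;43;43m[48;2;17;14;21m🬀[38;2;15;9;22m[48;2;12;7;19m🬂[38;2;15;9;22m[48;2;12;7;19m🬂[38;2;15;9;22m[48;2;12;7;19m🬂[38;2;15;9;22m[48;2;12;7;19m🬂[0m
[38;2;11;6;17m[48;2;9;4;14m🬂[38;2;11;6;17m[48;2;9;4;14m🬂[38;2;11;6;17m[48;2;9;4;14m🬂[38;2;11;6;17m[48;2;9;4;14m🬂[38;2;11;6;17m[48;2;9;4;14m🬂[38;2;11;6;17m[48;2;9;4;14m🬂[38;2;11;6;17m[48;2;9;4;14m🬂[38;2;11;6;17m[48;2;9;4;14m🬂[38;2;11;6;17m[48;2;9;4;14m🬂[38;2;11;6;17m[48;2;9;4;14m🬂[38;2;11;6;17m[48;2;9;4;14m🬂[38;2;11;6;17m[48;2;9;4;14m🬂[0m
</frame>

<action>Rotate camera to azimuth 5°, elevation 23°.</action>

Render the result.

<frame>
[38;2;30;23;42m[48;2;27;20;39m🬂[38;2;30;23;42m[48;2;27;20;39m🬂[38;2;30;23;42m[48;2;27;20;39m🬂[38;2;30;23;42m[48;2;27;20;39m🬂[38;2;30;23;42m[48;2;27;20;39m🬂[38;2;30;23;42m[48;2;27;20;39m🬂[38;2;30;23;42m[48;2;27;20;39m🬂[38;2;30;23;42m[48;2;27;20;39m🬂[38;2;30;23;42m[48;2;27;20;39m🬂[38;2;30;23;42m[48;2;27;20;39m🬂[38;2;30;23;42m[48;2;27;20;39m🬂[38;2;30;23;42m[48;2;27;20;39m🬂[0m
[38;2;25;18;36m[48;2;23;17;33m🬎[38;2;25;18;36m[48;2;23;17;33m🬎[38;2;25;18;36m[48;2;23;17;33m🬎[38;2;25;18;36m[48;2;23;17;33m🬎[38;2;25;18;36m[48;2;23;17;33m🬎[38;2;25;18;36m[48;2;157;157;157m🬎[38;2;25;18;36m[48;2;141;141;141m🬎[38;2;106;106;106m[48;2;25;18;35m🬏[38;2;25;18;36m[48;2;23;17;33m🬎[38;2;25;18;36m[48;2;23;17;33m🬎[38;2;25;18;36m[48;2;23;17;33m🬎[38;2;25;18;36m[48;2;23;17;33m🬎[0m
[38;2;21;15;31m[48;2;20;14;28m🬎[38;2;21;15;31m[48;2;20;14;28m🬎[38;2;21;15;31m[48;2;20;14;28m🬎[38;2;21;15;31m[48;2;20;14;28m🬎[38;2;22;16;32m[48;2;161;161;161m🬀[38;2;166;166;166m[48;2;207;207;207m🬝[38;2;149;149;149m[48;2;136;136;136m▌[38;2;118;118;118m[48;2;93;93;93m▌[38;2;55;55;55m[48;2;21;15;30m🬓[38;2;21;15;31m[48;2;20;14;28m🬎[38;2;21;15;31m[48;2;20;14;28m🬎[38;2;21;15;31m[48;2;20;14;28m🬎[0m
[38;2;17;11;26m[48;2;16;10;23m🬎[38;2;17;11;26m[48;2;16;10;23m🬎[38;2;17;11;26m[48;2;16;10;23m🬎[38;2;17;11;26m[48;2;16;10;23m🬎[38;2;140;140;140m[48;2;109;109;109m🬎[38;2;142;142;142m[48;2;119;119;119m🬆[38;2;124;124;124m[48;2;99;99;99m🬆[38;2;92;92;92m[48;2;61;61;61m🬆[38;2;48;48;48m[48;2;21;17;26m🬀[38;2;17;11;26m[48;2;16;10;23m🬎[38;2;17;11;26m[48;2;16;10;23m🬎[38;2;17;11;26m[48;2;16;10;23m🬎[0m
[38;2;15;9;22m[48;2;12;7;19m🬂[38;2;15;9;22m[48;2;12;7;19m🬂[38;2;15;9;22m[48;2;12;7;19m🬂[38;2;15;9;22m[48;2;12;7;19m🬂[38;2;86;86;86m[48;2;13;7;19m🬁[38;2;78;78;78m[48;2;24;20;28m🬊[38;2;73;73;73m[48;2;24;22;27m🬂[38;2;45;45;45m[48;2;17;14;21m🬀[38;2;15;9;22m[48;2;12;7;19m🬂[38;2;15;9;22m[48;2;12;7;19m🬂[38;2;15;9;22m[48;2;12;7;19m🬂[38;2;15;9;22m[48;2;12;7;19m🬂[0m
[38;2;11;6;17m[48;2;9;4;14m🬂[38;2;11;6;17m[48;2;9;4;14m🬂[38;2;11;6;17m[48;2;9;4;14m🬂[38;2;11;6;17m[48;2;9;4;14m🬂[38;2;11;6;17m[48;2;9;4;14m🬂[38;2;11;6;17m[48;2;9;4;14m🬂[38;2;11;6;17m[48;2;9;4;14m🬂[38;2;11;6;17m[48;2;9;4;14m🬂[38;2;11;6;17m[48;2;9;4;14m🬂[38;2;11;6;17m[48;2;9;4;14m🬂[38;2;11;6;17m[48;2;9;4;14m🬂[38;2;11;6;17m[48;2;9;4;14m🬂[0m
</frame>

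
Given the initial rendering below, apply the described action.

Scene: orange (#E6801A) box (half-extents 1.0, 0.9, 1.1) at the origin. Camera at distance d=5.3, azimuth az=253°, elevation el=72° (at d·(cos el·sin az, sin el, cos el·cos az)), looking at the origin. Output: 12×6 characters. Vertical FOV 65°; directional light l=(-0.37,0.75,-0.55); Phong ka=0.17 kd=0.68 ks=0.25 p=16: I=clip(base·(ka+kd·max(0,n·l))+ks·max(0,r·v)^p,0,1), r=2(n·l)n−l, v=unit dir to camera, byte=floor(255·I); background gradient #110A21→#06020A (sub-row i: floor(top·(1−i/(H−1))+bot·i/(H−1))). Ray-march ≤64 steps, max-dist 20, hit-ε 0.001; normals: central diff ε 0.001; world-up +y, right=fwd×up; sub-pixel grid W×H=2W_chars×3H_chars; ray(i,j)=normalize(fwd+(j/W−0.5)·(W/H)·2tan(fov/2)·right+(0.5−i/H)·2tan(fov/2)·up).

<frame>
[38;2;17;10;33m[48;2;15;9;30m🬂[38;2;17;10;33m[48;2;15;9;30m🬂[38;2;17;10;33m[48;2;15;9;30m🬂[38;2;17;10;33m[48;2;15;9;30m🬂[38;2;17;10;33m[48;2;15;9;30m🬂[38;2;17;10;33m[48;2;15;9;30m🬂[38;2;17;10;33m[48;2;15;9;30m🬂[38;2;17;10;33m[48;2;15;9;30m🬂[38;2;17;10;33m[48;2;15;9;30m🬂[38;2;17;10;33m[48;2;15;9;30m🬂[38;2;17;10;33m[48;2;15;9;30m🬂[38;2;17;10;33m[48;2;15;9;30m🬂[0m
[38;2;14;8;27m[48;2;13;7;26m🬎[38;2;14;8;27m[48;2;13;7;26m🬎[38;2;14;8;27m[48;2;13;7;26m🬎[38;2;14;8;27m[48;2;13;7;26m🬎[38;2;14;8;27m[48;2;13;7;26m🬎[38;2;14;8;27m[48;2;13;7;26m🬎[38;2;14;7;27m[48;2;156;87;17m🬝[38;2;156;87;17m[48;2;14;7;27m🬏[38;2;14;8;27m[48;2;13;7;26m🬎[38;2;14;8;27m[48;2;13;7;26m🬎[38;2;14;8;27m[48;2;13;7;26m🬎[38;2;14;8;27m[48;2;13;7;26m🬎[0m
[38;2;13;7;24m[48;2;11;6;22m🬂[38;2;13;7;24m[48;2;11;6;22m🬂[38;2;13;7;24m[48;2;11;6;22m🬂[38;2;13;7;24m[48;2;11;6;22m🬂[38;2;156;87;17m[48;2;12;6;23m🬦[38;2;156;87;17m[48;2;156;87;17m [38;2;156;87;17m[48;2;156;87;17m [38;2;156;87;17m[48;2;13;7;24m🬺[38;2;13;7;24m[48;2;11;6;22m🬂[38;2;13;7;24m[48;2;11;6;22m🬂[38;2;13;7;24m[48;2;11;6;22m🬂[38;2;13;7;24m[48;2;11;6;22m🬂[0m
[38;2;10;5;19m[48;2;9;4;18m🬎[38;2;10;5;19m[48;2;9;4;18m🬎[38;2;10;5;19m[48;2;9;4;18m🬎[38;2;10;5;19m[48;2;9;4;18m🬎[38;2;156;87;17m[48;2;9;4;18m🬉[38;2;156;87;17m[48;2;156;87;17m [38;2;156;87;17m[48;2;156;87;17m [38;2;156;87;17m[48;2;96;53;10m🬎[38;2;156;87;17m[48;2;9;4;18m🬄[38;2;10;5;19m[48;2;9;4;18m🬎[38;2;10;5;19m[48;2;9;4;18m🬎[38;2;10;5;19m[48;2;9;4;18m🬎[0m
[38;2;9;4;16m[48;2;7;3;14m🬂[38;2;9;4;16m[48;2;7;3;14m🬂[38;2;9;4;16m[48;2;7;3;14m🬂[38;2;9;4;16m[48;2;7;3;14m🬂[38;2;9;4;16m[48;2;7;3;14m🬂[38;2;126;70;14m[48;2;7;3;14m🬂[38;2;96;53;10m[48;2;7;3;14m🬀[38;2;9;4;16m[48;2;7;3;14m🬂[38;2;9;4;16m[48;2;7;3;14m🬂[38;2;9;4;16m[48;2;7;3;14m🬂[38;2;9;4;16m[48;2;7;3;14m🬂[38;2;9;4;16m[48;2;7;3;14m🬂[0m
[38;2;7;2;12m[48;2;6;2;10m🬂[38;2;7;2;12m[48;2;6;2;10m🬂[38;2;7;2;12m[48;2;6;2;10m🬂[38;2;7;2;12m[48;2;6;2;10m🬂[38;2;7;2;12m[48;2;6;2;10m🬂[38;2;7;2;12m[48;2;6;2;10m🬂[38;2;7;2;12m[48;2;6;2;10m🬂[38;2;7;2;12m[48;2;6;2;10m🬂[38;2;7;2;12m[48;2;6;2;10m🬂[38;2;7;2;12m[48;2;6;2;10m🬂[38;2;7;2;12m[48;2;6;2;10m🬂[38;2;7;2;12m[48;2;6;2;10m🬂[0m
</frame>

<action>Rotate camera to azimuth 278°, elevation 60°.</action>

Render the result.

<frame>
[38;2;17;10;33m[48;2;15;9;30m🬂[38;2;17;10;33m[48;2;15;9;30m🬂[38;2;17;10;33m[48;2;15;9;30m🬂[38;2;17;10;33m[48;2;15;9;30m🬂[38;2;17;10;33m[48;2;15;9;30m🬂[38;2;17;10;33m[48;2;15;9;30m🬂[38;2;17;10;33m[48;2;15;9;30m🬂[38;2;17;10;33m[48;2;15;9;30m🬂[38;2;17;10;33m[48;2;15;9;30m🬂[38;2;17;10;33m[48;2;15;9;30m🬂[38;2;17;10;33m[48;2;15;9;30m🬂[38;2;17;10;33m[48;2;15;9;30m🬂[0m
[38;2;14;8;27m[48;2;13;7;26m🬎[38;2;14;8;27m[48;2;13;7;26m🬎[38;2;14;8;27m[48;2;13;7;26m🬎[38;2;14;8;27m[48;2;13;7;26m🬎[38;2;14;8;27m[48;2;13;7;26m🬎[38;2;14;8;27m[48;2;13;7;26m🬎[38;2;14;8;27m[48;2;13;7;26m🬎[38;2;14;8;27m[48;2;13;7;26m🬎[38;2;14;8;27m[48;2;13;7;26m🬎[38;2;14;8;27m[48;2;13;7;26m🬎[38;2;14;8;27m[48;2;13;7;26m🬎[38;2;14;8;27m[48;2;13;7;26m🬎[0m
[38;2;13;7;24m[48;2;11;6;22m🬂[38;2;13;7;24m[48;2;11;6;22m🬂[38;2;13;7;24m[48;2;11;6;22m🬂[38;2;13;7;24m[48;2;11;6;22m🬂[38;2;156;87;17m[48;2;12;6;23m🬦[38;2;156;87;17m[48;2;156;87;17m [38;2;156;87;17m[48;2;156;87;17m [38;2;156;87;17m[48;2;156;87;17m [38;2;13;7;24m[48;2;11;6;22m🬂[38;2;13;7;24m[48;2;11;6;22m🬂[38;2;13;7;24m[48;2;11;6;22m🬂[38;2;13;7;24m[48;2;11;6;22m🬂[0m
[38;2;10;5;19m[48;2;9;4;18m🬎[38;2;10;5;19m[48;2;9;4;18m🬎[38;2;10;5;19m[48;2;9;4;18m🬎[38;2;10;5;19m[48;2;9;4;18m🬎[38;2;126;70;13m[48;2;10;4;19m🬫[38;2;156;87;17m[48;2;96;53;10m🬎[38;2;156;87;17m[48;2;96;53;10m🬎[38;2;156;87;17m[48;2;96;53;10m🬎[38;2;10;5;19m[48;2;9;4;18m🬎[38;2;10;5;19m[48;2;9;4;18m🬎[38;2;10;5;19m[48;2;9;4;18m🬎[38;2;10;5;19m[48;2;9;4;18m🬎[0m
[38;2;9;4;16m[48;2;7;3;14m🬂[38;2;9;4;16m[48;2;7;3;14m🬂[38;2;9;4;16m[48;2;7;3;14m🬂[38;2;9;4;16m[48;2;7;3;14m🬂[38;2;9;4;16m[48;2;7;3;14m🬂[38;2;96;53;10m[48;2;7;3;14m🬂[38;2;96;53;10m[48;2;7;3;14m🬂[38;2;96;53;10m[48;2;7;3;14m🬀[38;2;9;4;16m[48;2;7;3;14m🬂[38;2;9;4;16m[48;2;7;3;14m🬂[38;2;9;4;16m[48;2;7;3;14m🬂[38;2;9;4;16m[48;2;7;3;14m🬂[0m
[38;2;7;2;12m[48;2;6;2;10m🬂[38;2;7;2;12m[48;2;6;2;10m🬂[38;2;7;2;12m[48;2;6;2;10m🬂[38;2;7;2;12m[48;2;6;2;10m🬂[38;2;7;2;12m[48;2;6;2;10m🬂[38;2;7;2;12m[48;2;6;2;10m🬂[38;2;7;2;12m[48;2;6;2;10m🬂[38;2;7;2;12m[48;2;6;2;10m🬂[38;2;7;2;12m[48;2;6;2;10m🬂[38;2;7;2;12m[48;2;6;2;10m🬂[38;2;7;2;12m[48;2;6;2;10m🬂[38;2;7;2;12m[48;2;6;2;10m🬂[0m
</frame>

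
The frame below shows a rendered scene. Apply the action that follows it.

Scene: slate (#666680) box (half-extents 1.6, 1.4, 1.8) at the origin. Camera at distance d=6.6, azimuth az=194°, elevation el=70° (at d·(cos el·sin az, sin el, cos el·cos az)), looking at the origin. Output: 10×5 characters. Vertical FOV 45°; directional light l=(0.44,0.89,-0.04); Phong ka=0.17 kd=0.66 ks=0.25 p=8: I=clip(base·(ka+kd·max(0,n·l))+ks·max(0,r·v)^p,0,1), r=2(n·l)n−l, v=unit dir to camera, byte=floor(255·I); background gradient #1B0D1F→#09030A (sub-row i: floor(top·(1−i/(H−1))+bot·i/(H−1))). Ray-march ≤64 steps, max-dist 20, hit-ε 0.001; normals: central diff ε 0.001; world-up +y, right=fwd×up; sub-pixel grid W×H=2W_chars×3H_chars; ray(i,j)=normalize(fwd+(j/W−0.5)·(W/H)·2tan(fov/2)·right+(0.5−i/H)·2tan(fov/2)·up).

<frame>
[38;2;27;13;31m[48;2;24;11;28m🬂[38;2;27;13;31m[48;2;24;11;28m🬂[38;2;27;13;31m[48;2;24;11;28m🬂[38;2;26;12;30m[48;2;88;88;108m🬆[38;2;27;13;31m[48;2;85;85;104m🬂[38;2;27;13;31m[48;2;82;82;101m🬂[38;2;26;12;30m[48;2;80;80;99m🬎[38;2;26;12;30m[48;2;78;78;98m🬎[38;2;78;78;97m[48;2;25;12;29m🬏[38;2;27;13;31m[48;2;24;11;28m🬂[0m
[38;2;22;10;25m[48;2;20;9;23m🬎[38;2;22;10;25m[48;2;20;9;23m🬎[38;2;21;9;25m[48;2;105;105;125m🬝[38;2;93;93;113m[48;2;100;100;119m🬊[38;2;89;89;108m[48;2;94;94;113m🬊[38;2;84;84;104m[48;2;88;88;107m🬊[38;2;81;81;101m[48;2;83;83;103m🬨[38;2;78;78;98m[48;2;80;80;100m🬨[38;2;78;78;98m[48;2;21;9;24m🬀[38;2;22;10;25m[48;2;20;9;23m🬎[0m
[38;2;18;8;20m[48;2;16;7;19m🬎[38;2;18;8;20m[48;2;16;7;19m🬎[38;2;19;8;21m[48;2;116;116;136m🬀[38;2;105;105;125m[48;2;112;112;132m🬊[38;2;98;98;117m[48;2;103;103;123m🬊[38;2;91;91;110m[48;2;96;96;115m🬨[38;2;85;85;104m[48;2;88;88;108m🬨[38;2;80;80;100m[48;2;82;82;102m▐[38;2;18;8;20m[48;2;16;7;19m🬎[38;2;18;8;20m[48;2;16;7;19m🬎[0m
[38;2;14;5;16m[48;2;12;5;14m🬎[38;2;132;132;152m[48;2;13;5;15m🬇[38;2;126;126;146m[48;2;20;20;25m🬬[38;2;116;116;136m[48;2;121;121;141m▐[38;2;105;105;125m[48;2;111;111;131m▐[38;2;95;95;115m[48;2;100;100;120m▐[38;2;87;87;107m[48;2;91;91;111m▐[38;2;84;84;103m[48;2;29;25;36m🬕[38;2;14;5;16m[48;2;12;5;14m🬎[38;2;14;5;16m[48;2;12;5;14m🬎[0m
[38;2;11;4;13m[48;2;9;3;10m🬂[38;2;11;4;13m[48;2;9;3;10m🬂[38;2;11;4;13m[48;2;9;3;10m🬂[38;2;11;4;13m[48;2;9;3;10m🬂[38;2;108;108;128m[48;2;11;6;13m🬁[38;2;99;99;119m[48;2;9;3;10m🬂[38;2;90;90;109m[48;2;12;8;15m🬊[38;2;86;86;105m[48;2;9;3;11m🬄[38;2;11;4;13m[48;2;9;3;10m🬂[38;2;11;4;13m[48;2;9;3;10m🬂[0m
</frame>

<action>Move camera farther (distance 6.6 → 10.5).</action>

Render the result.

<frame>
[38;2;27;13;31m[48;2;24;11;28m🬂[38;2;27;13;31m[48;2;24;11;28m🬂[38;2;27;13;31m[48;2;24;11;28m🬂[38;2;27;13;31m[48;2;24;11;28m🬂[38;2;27;13;31m[48;2;24;11;28m🬂[38;2;27;13;31m[48;2;24;11;28m🬂[38;2;27;13;31m[48;2;24;11;28m🬂[38;2;27;13;31m[48;2;24;11;28m🬂[38;2;27;13;31m[48;2;24;11;28m🬂[38;2;27;13;31m[48;2;24;11;28m🬂[0m
[38;2;22;10;25m[48;2;20;9;23m🬎[38;2;22;10;25m[48;2;20;9;23m🬎[38;2;22;10;25m[48;2;20;9;23m🬎[38;2;22;10;25m[48;2;20;9;23m🬎[38;2;23;10;26m[48;2;92;92;111m🬁[38;2;23;10;26m[48;2;87;87;106m🬂[38;2;22;10;25m[48;2;83;83;103m🬊[38;2;22;10;25m[48;2;20;9;23m🬎[38;2;22;10;25m[48;2;20;9;23m🬎[38;2;22;10;25m[48;2;20;9;23m🬎[0m
[38;2;18;8;20m[48;2;16;7;19m🬎[38;2;18;8;20m[48;2;16;7;19m🬎[38;2;18;8;20m[48;2;16;7;19m🬎[38;2;17;7;20m[48;2;107;107;127m▌[38;2;98;98;117m[48;2;103;103;123m🬊[38;2;91;91;110m[48;2;96;96;115m🬨[38;2;86;86;105m[48;2;16;7;19m🬝[38;2;18;8;20m[48;2;16;7;19m🬎[38;2;18;8;20m[48;2;16;7;19m🬎[38;2;18;8;20m[48;2;16;7;19m🬎[0m
[38;2;14;5;16m[48;2;12;5;14m🬎[38;2;14;5;16m[48;2;12;5;14m🬎[38;2;14;5;16m[48;2;12;5;14m🬎[38;2;116;116;136m[48;2;14;8;17m🬂[38;2;106;106;126m[48;2;16;12;19m🬂[38;2;97;97;117m[48;2;20;20;25m🬎[38;2;90;90;110m[48;2;15;9;18m🬄[38;2;14;5;16m[48;2;12;5;14m🬎[38;2;14;5;16m[48;2;12;5;14m🬎[38;2;14;5;16m[48;2;12;5;14m🬎[0m
[38;2;11;4;13m[48;2;9;3;10m🬂[38;2;11;4;13m[48;2;9;3;10m🬂[38;2;11;4;13m[48;2;9;3;10m🬂[38;2;11;4;13m[48;2;9;3;10m🬂[38;2;11;4;13m[48;2;9;3;10m🬂[38;2;11;4;13m[48;2;9;3;10m🬂[38;2;11;4;13m[48;2;9;3;10m🬂[38;2;11;4;13m[48;2;9;3;10m🬂[38;2;11;4;13m[48;2;9;3;10m🬂[38;2;11;4;13m[48;2;9;3;10m🬂[0m
</frame>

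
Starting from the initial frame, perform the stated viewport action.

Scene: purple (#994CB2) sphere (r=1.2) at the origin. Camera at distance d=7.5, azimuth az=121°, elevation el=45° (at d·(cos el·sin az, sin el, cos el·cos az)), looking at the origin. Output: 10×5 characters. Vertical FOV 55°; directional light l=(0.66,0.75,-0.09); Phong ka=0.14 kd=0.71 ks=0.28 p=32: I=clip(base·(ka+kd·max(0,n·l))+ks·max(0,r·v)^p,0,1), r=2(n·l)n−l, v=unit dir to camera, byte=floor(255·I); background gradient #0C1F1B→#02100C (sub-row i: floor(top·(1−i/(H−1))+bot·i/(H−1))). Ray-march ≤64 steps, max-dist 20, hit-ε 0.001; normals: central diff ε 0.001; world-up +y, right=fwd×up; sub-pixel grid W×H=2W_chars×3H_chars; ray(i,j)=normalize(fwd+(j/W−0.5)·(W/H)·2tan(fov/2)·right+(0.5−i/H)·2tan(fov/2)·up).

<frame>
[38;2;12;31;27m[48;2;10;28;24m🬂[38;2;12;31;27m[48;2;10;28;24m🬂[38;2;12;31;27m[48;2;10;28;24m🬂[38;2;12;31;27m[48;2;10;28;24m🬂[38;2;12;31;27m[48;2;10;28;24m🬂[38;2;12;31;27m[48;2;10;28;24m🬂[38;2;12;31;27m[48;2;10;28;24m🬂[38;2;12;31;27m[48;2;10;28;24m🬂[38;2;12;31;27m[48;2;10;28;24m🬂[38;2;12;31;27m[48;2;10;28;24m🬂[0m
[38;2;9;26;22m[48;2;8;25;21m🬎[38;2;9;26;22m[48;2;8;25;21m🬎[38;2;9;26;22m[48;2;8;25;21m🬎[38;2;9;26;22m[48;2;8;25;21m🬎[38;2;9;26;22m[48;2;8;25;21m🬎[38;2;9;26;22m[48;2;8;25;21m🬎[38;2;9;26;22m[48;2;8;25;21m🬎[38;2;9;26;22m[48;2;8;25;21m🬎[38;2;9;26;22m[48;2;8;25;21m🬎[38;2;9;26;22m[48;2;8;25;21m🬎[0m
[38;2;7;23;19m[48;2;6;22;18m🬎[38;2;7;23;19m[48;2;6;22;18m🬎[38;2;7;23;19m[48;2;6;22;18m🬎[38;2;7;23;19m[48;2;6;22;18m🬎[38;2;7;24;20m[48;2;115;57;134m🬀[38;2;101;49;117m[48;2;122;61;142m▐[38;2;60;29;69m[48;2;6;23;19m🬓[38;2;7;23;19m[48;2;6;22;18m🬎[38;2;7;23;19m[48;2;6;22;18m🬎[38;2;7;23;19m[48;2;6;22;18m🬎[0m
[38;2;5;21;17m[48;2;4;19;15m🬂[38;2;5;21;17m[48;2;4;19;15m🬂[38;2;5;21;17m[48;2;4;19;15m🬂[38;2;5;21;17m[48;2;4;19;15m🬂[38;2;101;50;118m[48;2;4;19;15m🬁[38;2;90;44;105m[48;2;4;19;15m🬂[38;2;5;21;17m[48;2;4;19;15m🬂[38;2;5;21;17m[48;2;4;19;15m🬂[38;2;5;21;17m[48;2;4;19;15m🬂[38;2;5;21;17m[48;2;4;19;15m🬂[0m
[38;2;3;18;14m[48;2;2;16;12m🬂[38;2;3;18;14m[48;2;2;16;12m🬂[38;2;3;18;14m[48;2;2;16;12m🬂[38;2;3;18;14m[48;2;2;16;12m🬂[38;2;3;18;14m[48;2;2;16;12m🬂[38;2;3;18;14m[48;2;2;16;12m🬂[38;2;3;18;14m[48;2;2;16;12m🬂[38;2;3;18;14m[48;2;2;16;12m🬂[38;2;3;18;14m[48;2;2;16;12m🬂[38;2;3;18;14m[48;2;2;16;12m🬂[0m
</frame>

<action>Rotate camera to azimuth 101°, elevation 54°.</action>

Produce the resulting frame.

<frame>
[38;2;12;31;27m[48;2;10;28;24m🬂[38;2;12;31;27m[48;2;10;28;24m🬂[38;2;12;31;27m[48;2;10;28;24m🬂[38;2;12;31;27m[48;2;10;28;24m🬂[38;2;12;31;27m[48;2;10;28;24m🬂[38;2;12;31;27m[48;2;10;28;24m🬂[38;2;12;31;27m[48;2;10;28;24m🬂[38;2;12;31;27m[48;2;10;28;24m🬂[38;2;12;31;27m[48;2;10;28;24m🬂[38;2;12;31;27m[48;2;10;28;24m🬂[0m
[38;2;9;26;22m[48;2;8;25;21m🬎[38;2;9;26;22m[48;2;8;25;21m🬎[38;2;9;26;22m[48;2;8;25;21m🬎[38;2;9;26;22m[48;2;8;25;21m🬎[38;2;9;26;22m[48;2;8;25;21m🬎[38;2;9;26;22m[48;2;8;25;21m🬎[38;2;9;26;22m[48;2;8;25;21m🬎[38;2;9;26;22m[48;2;8;25;21m🬎[38;2;9;26;22m[48;2;8;25;21m🬎[38;2;9;26;22m[48;2;8;25;21m🬎[0m
[38;2;7;23;19m[48;2;6;22;18m🬎[38;2;7;23;19m[48;2;6;22;18m🬎[38;2;7;23;19m[48;2;6;22;18m🬎[38;2;7;23;19m[48;2;6;22;18m🬎[38;2;7;24;20m[48;2;102;50;119m🬀[38;2;104;51;121m[48;2;131;67;151m🬊[38;2;81;40;94m[48;2;6;23;19m🬓[38;2;7;23;19m[48;2;6;22;18m🬎[38;2;7;23;19m[48;2;6;22;18m🬎[38;2;7;23;19m[48;2;6;22;18m🬎[0m
[38;2;5;21;17m[48;2;4;19;15m🬂[38;2;5;21;17m[48;2;4;19;15m🬂[38;2;5;21;17m[48;2;4;19;15m🬂[38;2;5;21;17m[48;2;4;19;15m🬂[38;2;107;53;124m[48;2;4;19;15m🬁[38;2;110;54;128m[48;2;4;19;15m🬂[38;2;5;21;17m[48;2;4;19;15m🬂[38;2;5;21;17m[48;2;4;19;15m🬂[38;2;5;21;17m[48;2;4;19;15m🬂[38;2;5;21;17m[48;2;4;19;15m🬂[0m
[38;2;3;18;14m[48;2;2;16;12m🬂[38;2;3;18;14m[48;2;2;16;12m🬂[38;2;3;18;14m[48;2;2;16;12m🬂[38;2;3;18;14m[48;2;2;16;12m🬂[38;2;3;18;14m[48;2;2;16;12m🬂[38;2;3;18;14m[48;2;2;16;12m🬂[38;2;3;18;14m[48;2;2;16;12m🬂[38;2;3;18;14m[48;2;2;16;12m🬂[38;2;3;18;14m[48;2;2;16;12m🬂[38;2;3;18;14m[48;2;2;16;12m🬂[0m
</frame>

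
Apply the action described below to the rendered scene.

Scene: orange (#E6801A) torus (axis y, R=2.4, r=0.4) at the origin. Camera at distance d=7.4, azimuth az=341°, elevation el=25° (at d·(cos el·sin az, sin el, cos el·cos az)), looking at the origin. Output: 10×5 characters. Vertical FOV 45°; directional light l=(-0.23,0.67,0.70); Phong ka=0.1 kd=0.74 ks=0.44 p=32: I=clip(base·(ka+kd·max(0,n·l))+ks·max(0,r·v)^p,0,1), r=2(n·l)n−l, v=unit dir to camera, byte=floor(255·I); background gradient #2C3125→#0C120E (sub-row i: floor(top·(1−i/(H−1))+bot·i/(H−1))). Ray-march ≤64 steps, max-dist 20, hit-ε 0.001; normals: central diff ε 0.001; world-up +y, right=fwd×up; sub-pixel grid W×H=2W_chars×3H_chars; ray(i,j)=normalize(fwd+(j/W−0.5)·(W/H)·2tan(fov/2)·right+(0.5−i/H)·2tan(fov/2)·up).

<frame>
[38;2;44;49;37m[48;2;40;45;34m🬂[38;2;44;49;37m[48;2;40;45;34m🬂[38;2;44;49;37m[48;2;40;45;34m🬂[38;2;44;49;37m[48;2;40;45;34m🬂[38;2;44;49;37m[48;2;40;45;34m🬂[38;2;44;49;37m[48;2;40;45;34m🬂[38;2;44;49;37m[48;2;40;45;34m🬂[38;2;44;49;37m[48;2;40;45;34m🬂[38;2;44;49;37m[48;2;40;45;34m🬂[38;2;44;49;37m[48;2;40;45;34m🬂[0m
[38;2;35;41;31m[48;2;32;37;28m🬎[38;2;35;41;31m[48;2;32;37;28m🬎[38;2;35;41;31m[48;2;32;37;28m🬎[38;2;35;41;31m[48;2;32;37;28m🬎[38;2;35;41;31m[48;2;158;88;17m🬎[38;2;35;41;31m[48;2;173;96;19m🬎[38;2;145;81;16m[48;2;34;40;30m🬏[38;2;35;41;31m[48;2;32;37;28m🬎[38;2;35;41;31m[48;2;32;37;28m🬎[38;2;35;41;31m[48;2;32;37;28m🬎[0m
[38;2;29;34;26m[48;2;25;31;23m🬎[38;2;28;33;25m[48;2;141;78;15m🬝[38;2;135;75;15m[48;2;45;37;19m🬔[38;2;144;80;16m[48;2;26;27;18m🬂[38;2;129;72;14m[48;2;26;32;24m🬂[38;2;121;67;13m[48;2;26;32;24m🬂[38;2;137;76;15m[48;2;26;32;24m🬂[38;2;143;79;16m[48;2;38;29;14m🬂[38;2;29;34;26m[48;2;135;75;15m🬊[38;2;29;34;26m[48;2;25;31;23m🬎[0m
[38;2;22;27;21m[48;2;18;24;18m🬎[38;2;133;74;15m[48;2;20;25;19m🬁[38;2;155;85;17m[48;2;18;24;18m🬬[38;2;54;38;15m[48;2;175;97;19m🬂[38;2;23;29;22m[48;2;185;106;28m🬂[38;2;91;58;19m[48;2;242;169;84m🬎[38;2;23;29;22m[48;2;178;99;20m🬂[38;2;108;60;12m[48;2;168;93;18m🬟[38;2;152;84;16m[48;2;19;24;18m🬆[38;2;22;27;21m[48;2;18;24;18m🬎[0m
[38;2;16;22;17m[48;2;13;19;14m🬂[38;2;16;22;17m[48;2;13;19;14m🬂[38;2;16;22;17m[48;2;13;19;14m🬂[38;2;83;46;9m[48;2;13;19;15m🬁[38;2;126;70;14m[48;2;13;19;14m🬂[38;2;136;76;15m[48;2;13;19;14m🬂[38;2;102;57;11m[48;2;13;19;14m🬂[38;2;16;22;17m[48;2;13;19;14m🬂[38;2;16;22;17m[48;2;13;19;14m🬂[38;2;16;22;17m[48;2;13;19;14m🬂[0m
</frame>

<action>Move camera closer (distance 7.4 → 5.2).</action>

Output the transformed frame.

<frame>
[38;2;44;49;37m[48;2;40;45;34m🬂[38;2;44;49;37m[48;2;40;45;34m🬂[38;2;44;49;37m[48;2;40;45;34m🬂[38;2;44;49;37m[48;2;40;45;34m🬂[38;2;44;49;37m[48;2;40;45;34m🬂[38;2;44;49;37m[48;2;40;45;34m🬂[38;2;44;49;37m[48;2;40;45;34m🬂[38;2;44;49;37m[48;2;40;45;34m🬂[38;2;44;49;37m[48;2;40;45;34m🬂[38;2;44;49;37m[48;2;40;45;34m🬂[0m
[38;2;35;41;31m[48;2;32;37;28m🬎[38;2;35;41;31m[48;2;32;37;28m🬎[38;2;35;41;31m[48;2;154;85;17m🬎[38;2;35;41;31m[48;2;170;94;19m🬎[38;2;35;41;31m[48;2;178;99;21m🬎[38;2;35;41;31m[48;2;180;102;23m🬎[38;2;35;41;31m[48;2;173;96;19m🬎[38;2;35;41;31m[48;2;162;90;18m🬎[38;2;147;81;16m[48;2;34;40;30m🬏[38;2;35;41;31m[48;2;32;37;28m🬎[0m
[38;2;30;35;27m[48;2;129;71;14m🬂[38;2;119;66;13m[48;2;48;26;5m🬆[38;2;112;62;12m[48;2;27;28;18m🬂[38;2;82;45;8m[48;2;26;32;24m🬂[38;2;30;16;3m[48;2;26;32;24m🬂[38;2;27;32;24m[48;2;23;12;2m🬺[38;2;68;38;7m[48;2;28;29;20m🬁[38;2;98;54;10m[48;2;26;32;24m🬂[38;2;119;66;13m[48;2;33;22;8m🬂[38;2;118;65;13m[48;2;42;32;16m🬪[0m
[38;2;133;74;15m[48;2;163;90;18m🬁[38;2;53;37;15m[48;2;144;80;16m🬂[38;2;22;27;21m[48;2;139;77;15m🬎[38;2;22;27;21m[48;2;97;53;10m🬎[38;2;22;27;21m[48;2;18;24;18m🬎[38;2;22;27;21m[48;2;18;24;18m🬎[38;2;21;26;20m[48;2;84;46;9m🬝[38;2;22;27;21m[48;2;120;67;13m🬎[38;2;22;28;21m[48;2;138;77;15m🬆[38;2;82;45;9m[48;2;155;86;17m🬀[0m
[38;2;155;86;17m[48;2;12;18;14m🬊[38;2;173;96;19m[48;2;126;70;14m🬬[38;2;184;102;20m[48;2;175;97;19m🬌[38;2;169;93;18m[48;2;187;104;21m🬂[38;2;161;89;18m[48;2;195;110;26m🬂[38;2;170;94;20m[48;2;203;120;35m🬆[38;2;165;91;18m[48;2;191;107;23m🬂[38;2;175;97;19m[48;2;188;104;20m🬡[38;2;182;101;20m[48;2;164;91;18m🬎[38;2;160;89;17m[48;2;12;18;14m🬝[0m
</frame>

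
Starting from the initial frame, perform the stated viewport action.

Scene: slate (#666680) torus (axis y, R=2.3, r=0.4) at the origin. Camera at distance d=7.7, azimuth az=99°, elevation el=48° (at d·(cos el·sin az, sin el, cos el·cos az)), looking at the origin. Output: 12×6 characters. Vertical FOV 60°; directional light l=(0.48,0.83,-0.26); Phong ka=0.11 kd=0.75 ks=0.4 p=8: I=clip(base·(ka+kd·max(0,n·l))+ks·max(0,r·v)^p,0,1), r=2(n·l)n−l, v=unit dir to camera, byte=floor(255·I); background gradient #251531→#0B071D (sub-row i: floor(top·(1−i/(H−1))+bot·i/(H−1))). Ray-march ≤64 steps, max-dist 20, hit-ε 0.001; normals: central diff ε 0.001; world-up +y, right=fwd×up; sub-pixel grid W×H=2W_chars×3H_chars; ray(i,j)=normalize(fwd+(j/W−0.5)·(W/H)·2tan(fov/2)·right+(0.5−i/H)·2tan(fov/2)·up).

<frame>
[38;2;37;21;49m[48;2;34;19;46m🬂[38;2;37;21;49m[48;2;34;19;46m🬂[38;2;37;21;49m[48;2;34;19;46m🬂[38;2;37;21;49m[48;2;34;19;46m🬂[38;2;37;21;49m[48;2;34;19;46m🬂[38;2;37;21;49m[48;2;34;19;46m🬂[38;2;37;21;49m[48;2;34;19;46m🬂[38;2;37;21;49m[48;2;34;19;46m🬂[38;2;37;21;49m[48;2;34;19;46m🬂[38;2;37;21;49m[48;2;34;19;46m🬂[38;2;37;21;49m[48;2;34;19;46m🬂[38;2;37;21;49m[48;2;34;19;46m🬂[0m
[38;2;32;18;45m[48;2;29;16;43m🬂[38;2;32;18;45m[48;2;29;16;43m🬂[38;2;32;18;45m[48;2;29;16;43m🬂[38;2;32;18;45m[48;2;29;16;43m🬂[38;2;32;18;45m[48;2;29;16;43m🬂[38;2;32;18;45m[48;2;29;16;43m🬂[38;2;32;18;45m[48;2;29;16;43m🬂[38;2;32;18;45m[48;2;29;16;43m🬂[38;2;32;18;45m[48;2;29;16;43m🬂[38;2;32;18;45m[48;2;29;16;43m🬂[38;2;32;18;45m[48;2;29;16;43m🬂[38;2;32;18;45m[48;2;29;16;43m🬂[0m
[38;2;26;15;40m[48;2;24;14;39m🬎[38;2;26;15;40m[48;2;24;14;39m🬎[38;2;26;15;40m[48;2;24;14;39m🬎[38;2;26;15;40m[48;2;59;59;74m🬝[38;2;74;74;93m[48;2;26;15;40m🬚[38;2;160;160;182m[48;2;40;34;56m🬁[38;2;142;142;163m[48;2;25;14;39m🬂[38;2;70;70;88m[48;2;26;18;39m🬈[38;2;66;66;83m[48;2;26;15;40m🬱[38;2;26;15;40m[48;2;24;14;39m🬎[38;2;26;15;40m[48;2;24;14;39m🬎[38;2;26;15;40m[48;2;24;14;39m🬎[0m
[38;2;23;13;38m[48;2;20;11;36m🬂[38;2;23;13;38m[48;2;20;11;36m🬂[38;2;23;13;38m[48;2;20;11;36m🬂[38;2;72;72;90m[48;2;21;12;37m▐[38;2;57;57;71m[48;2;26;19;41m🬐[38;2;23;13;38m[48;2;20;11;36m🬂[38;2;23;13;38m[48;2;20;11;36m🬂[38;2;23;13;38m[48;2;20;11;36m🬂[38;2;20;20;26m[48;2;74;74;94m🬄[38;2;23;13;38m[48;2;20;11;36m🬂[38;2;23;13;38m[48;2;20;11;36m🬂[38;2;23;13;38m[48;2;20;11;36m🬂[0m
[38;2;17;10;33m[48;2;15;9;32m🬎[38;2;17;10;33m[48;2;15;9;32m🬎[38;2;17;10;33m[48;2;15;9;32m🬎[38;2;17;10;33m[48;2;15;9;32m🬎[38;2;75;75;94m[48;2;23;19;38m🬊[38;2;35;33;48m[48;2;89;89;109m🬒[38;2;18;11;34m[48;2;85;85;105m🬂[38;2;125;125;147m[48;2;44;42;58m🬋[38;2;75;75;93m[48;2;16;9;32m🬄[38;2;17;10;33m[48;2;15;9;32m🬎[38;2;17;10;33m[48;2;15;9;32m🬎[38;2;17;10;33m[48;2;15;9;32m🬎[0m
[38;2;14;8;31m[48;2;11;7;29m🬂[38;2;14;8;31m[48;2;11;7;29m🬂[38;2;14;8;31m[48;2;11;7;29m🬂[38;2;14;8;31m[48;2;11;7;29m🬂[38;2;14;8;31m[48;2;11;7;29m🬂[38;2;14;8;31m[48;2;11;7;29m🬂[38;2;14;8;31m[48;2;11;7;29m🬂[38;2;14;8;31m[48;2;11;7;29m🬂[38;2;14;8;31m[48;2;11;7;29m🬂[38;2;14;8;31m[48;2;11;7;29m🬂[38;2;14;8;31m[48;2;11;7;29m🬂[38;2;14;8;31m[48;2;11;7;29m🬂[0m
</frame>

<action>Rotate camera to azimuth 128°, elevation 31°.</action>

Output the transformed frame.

<frame>
[38;2;37;21;49m[48;2;34;19;46m🬂[38;2;37;21;49m[48;2;34;19;46m🬂[38;2;37;21;49m[48;2;34;19;46m🬂[38;2;37;21;49m[48;2;34;19;46m🬂[38;2;37;21;49m[48;2;34;19;46m🬂[38;2;37;21;49m[48;2;34;19;46m🬂[38;2;37;21;49m[48;2;34;19;46m🬂[38;2;37;21;49m[48;2;34;19;46m🬂[38;2;37;21;49m[48;2;34;19;46m🬂[38;2;37;21;49m[48;2;34;19;46m🬂[38;2;37;21;49m[48;2;34;19;46m🬂[38;2;37;21;49m[48;2;34;19;46m🬂[0m
[38;2;32;18;45m[48;2;29;16;43m🬂[38;2;32;18;45m[48;2;29;16;43m🬂[38;2;32;18;45m[48;2;29;16;43m🬂[38;2;32;18;45m[48;2;29;16;43m🬂[38;2;32;18;45m[48;2;29;16;43m🬂[38;2;32;18;45m[48;2;29;16;43m🬂[38;2;32;18;45m[48;2;29;16;43m🬂[38;2;32;18;45m[48;2;29;16;43m🬂[38;2;32;18;45m[48;2;29;16;43m🬂[38;2;32;18;45m[48;2;29;16;43m🬂[38;2;32;18;45m[48;2;29;16;43m🬂[38;2;32;18;45m[48;2;29;16;43m🬂[0m
[38;2;26;15;40m[48;2;24;14;39m🬎[38;2;26;15;40m[48;2;24;14;39m🬎[38;2;26;15;40m[48;2;24;14;39m🬎[38;2;26;15;40m[48;2;24;14;39m🬎[38;2;28;20;41m[48;2;69;69;88m🬥[38;2;98;98;119m[48;2;22;14;33m🬋[38;2;145;145;166m[48;2;25;15;40m🬋[38;2;84;84;104m[48;2;27;22;38m🬋[38;2;72;72;90m[48;2;26;15;40m🬏[38;2;26;15;40m[48;2;24;14;39m🬎[38;2;26;15;40m[48;2;24;14;39m🬎[38;2;26;15;40m[48;2;24;14;39m🬎[0m
[38;2;23;13;38m[48;2;20;11;36m🬂[38;2;23;13;38m[48;2;20;11;36m🬂[38;2;23;13;38m[48;2;20;11;36m🬂[38;2;75;75;94m[48;2;21;12;37m▐[38;2;21;15;33m[48;2;73;73;92m🬊[38;2;62;62;77m[48;2;21;12;37m🬏[38;2;23;13;38m[48;2;20;11;36m🬂[38;2;22;12;37m[48;2;70;70;88m🬎[38;2;34;34;43m[48;2;70;70;88m🬀[38;2;23;13;38m[48;2;20;11;36m🬂[38;2;23;13;38m[48;2;20;11;36m🬂[38;2;23;13;38m[48;2;20;11;36m🬂[0m
[38;2;17;10;33m[48;2;15;9;32m🬎[38;2;17;10;33m[48;2;15;9;32m🬎[38;2;17;10;33m[48;2;15;9;32m🬎[38;2;17;10;33m[48;2;15;9;32m🬎[38;2;70;70;88m[48;2;16;9;32m🬂[38;2;151;151;173m[48;2;29;26;43m🬂[38;2;160;160;182m[48;2;33;30;48m🬂[38;2;87;87;107m[48;2;19;15;34m🬂[38;2;52;52;66m[48;2;16;9;32m🬀[38;2;17;10;33m[48;2;15;9;32m🬎[38;2;17;10;33m[48;2;15;9;32m🬎[38;2;17;10;33m[48;2;15;9;32m🬎[0m
[38;2;14;8;31m[48;2;11;7;29m🬂[38;2;14;8;31m[48;2;11;7;29m🬂[38;2;14;8;31m[48;2;11;7;29m🬂[38;2;14;8;31m[48;2;11;7;29m🬂[38;2;14;8;31m[48;2;11;7;29m🬂[38;2;14;8;31m[48;2;11;7;29m🬂[38;2;14;8;31m[48;2;11;7;29m🬂[38;2;14;8;31m[48;2;11;7;29m🬂[38;2;14;8;31m[48;2;11;7;29m🬂[38;2;14;8;31m[48;2;11;7;29m🬂[38;2;14;8;31m[48;2;11;7;29m🬂[38;2;14;8;31m[48;2;11;7;29m🬂[0m
</frame>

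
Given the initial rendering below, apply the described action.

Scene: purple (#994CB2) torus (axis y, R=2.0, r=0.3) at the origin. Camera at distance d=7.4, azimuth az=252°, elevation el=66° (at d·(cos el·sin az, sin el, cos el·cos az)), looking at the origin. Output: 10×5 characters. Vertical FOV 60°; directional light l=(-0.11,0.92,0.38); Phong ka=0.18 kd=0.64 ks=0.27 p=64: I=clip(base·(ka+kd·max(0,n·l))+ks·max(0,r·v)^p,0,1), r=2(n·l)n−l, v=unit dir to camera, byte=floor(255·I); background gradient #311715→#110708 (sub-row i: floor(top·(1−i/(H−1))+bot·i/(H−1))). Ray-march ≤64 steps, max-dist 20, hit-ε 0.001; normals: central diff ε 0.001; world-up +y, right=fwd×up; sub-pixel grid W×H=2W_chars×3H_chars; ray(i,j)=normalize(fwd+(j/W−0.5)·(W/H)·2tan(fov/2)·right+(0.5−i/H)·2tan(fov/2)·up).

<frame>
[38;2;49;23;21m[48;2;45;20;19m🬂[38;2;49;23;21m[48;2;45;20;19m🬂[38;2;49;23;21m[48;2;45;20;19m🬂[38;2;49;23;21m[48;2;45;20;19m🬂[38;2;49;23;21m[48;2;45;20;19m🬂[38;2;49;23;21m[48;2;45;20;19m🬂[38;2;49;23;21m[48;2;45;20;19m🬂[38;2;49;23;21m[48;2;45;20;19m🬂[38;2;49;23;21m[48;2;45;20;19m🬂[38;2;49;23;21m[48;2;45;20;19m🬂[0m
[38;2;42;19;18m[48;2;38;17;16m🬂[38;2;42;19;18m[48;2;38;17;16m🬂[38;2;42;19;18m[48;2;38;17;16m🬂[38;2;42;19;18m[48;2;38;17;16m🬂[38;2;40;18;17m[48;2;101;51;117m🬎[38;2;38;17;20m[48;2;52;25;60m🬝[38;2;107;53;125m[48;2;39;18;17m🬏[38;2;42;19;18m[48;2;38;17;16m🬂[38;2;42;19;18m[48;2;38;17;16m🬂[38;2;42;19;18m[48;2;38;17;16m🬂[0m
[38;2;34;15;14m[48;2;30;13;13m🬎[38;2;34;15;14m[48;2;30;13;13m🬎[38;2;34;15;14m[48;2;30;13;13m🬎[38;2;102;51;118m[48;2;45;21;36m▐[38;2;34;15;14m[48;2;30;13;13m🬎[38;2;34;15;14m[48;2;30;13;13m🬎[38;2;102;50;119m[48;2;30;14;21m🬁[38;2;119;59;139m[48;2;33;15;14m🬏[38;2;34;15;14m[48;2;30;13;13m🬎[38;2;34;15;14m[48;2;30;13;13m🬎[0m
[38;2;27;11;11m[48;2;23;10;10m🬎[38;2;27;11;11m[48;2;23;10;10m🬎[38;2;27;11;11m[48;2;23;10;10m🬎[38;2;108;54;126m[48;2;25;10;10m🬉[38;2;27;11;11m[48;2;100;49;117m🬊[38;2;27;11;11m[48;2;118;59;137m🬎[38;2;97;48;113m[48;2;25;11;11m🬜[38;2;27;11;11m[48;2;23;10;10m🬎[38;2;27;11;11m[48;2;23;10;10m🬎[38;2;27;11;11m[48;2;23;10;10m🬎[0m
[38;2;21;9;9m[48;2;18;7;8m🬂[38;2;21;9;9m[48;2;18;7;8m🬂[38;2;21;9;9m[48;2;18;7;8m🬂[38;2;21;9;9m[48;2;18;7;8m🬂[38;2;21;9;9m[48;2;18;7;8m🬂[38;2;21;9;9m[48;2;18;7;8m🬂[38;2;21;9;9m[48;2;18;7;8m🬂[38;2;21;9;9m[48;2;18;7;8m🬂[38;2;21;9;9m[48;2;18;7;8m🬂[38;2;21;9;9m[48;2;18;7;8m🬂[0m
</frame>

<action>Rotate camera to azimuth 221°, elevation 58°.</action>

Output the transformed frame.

<frame>
[38;2;49;23;21m[48;2;45;20;19m🬂[38;2;49;23;21m[48;2;45;20;19m🬂[38;2;49;23;21m[48;2;45;20;19m🬂[38;2;49;23;21m[48;2;45;20;19m🬂[38;2;49;23;21m[48;2;45;20;19m🬂[38;2;49;23;21m[48;2;45;20;19m🬂[38;2;49;23;21m[48;2;45;20;19m🬂[38;2;49;23;21m[48;2;45;20;19m🬂[38;2;49;23;21m[48;2;45;20;19m🬂[38;2;49;23;21m[48;2;45;20;19m🬂[0m
[38;2;42;19;18m[48;2;38;17;16m🬂[38;2;42;19;18m[48;2;38;17;16m🬂[38;2;42;19;18m[48;2;38;17;16m🬂[38;2;42;19;18m[48;2;38;17;16m🬂[38;2;40;18;17m[48;2;103;51;120m🬎[38;2;40;18;17m[48;2;68;34;79m🬎[38;2;122;60;142m[48;2;39;18;17m🬏[38;2;42;19;18m[48;2;38;17;16m🬂[38;2;42;19;18m[48;2;38;17;16m🬂[38;2;42;19;18m[48;2;38;17;16m🬂[0m
[38;2;34;15;14m[48;2;30;13;13m🬎[38;2;34;15;14m[48;2;30;13;13m🬎[38;2;34;15;14m[48;2;30;13;13m🬎[38;2;95;47;111m[48;2;44;21;35m🬘[38;2;27;13;32m[48;2;32;14;13m🬀[38;2;34;15;14m[48;2;30;13;13m🬎[38;2;110;54;127m[48;2;30;14;26m🬁[38;2;114;56;133m[48;2;33;15;14m🬏[38;2;34;15;14m[48;2;30;13;13m🬎[38;2;34;15;14m[48;2;30;13;13m🬎[0m
[38;2;27;11;11m[48;2;23;10;10m🬎[38;2;27;11;11m[48;2;23;10;10m🬎[38;2;27;11;11m[48;2;23;10;10m🬎[38;2;103;51;120m[48;2;25;10;10m🬉[38;2;108;53;126m[48;2;30;13;20m🬢[38;2;27;11;11m[48;2;102;50;119m🬎[38;2;95;47;110m[48;2;25;11;11m🬜[38;2;27;11;11m[48;2;23;10;10m🬎[38;2;27;11;11m[48;2;23;10;10m🬎[38;2;27;11;11m[48;2;23;10;10m🬎[0m
[38;2;21;9;9m[48;2;18;7;8m🬂[38;2;21;9;9m[48;2;18;7;8m🬂[38;2;21;9;9m[48;2;18;7;8m🬂[38;2;21;9;9m[48;2;18;7;8m🬂[38;2;21;9;9m[48;2;18;7;8m🬂[38;2;21;9;9m[48;2;18;7;8m🬂[38;2;21;9;9m[48;2;18;7;8m🬂[38;2;21;9;9m[48;2;18;7;8m🬂[38;2;21;9;9m[48;2;18;7;8m🬂[38;2;21;9;9m[48;2;18;7;8m🬂[0m
</frame>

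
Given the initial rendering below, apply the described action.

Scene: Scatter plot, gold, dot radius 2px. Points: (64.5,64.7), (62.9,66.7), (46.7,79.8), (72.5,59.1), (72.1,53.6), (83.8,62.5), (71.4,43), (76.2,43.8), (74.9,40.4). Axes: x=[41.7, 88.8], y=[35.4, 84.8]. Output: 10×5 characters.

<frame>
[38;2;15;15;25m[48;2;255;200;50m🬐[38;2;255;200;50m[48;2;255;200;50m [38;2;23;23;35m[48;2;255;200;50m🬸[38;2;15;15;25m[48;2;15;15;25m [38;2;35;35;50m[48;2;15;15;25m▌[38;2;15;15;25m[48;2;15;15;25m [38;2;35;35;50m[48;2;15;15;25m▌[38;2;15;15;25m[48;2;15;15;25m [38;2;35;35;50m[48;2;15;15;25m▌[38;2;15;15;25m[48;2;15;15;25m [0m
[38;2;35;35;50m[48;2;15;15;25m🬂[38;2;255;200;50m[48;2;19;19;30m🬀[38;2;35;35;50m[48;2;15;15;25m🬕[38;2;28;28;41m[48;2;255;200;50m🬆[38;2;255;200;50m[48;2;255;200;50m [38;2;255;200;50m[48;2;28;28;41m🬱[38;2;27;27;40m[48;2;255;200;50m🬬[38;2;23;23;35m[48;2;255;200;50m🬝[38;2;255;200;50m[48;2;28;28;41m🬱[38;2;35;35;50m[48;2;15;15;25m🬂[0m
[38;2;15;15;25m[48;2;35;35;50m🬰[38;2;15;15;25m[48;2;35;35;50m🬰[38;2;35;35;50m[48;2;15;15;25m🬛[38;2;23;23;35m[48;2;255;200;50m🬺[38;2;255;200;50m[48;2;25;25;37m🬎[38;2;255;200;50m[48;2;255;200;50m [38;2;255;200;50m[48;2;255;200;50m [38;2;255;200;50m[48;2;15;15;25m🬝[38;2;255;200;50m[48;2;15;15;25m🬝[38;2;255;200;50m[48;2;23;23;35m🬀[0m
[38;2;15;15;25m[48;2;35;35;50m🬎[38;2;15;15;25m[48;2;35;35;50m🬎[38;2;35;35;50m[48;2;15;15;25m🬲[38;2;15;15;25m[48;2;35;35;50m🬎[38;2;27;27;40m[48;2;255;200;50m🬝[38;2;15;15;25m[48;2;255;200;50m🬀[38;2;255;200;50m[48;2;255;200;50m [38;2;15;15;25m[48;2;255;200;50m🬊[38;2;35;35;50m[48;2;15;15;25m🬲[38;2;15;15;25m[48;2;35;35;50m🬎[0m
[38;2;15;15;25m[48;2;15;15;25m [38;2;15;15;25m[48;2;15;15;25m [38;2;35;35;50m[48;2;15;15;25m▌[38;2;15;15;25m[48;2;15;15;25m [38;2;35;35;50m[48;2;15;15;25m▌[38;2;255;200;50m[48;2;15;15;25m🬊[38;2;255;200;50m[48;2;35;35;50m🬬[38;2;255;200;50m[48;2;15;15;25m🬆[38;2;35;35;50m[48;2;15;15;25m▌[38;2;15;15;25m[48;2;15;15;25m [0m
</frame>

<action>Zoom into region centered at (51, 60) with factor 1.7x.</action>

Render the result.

<frame>
[38;2;15;15;25m[48;2;15;15;25m [38;2;15;15;25m[48;2;15;15;25m [38;2;35;35;50m[48;2;15;15;25m▌[38;2;15;15;25m[48;2;15;15;25m [38;2;35;35;50m[48;2;15;15;25m▌[38;2;15;15;25m[48;2;15;15;25m [38;2;35;35;50m[48;2;15;15;25m▌[38;2;15;15;25m[48;2;15;15;25m [38;2;28;28;41m[48;2;255;200;50m🬆[38;2;15;15;25m[48;2;255;200;50m🬬[0m
[38;2;35;35;50m[48;2;15;15;25m🬂[38;2;35;35;50m[48;2;15;15;25m🬂[38;2;35;35;50m[48;2;15;15;25m🬕[38;2;35;35;50m[48;2;15;15;25m🬂[38;2;35;35;50m[48;2;15;15;25m🬕[38;2;35;35;50m[48;2;15;15;25m🬂[38;2;35;35;50m[48;2;15;15;25m🬕[38;2;255;200;50m[48;2;19;19;30m🬁[38;2;255;200;50m[48;2;35;35;50m🬬[38;2;255;200;50m[48;2;255;200;50m [0m
[38;2;15;15;25m[48;2;35;35;50m🬰[38;2;15;15;25m[48;2;35;35;50m🬰[38;2;35;35;50m[48;2;15;15;25m🬛[38;2;15;15;25m[48;2;35;35;50m🬰[38;2;35;35;50m[48;2;15;15;25m🬛[38;2;15;15;25m[48;2;35;35;50m🬰[38;2;35;35;50m[48;2;15;15;25m🬛[38;2;15;15;25m[48;2;35;35;50m🬰[38;2;35;35;50m[48;2;15;15;25m🬛[38;2;255;200;50m[48;2;23;23;35m🬀[0m
[38;2;15;15;25m[48;2;35;35;50m🬎[38;2;15;15;25m[48;2;35;35;50m🬎[38;2;35;35;50m[48;2;15;15;25m🬲[38;2;15;15;25m[48;2;35;35;50m🬎[38;2;35;35;50m[48;2;15;15;25m🬲[38;2;15;15;25m[48;2;35;35;50m🬎[38;2;35;35;50m[48;2;15;15;25m🬲[38;2;15;15;25m[48;2;35;35;50m🬎[38;2;35;35;50m[48;2;15;15;25m🬲[38;2;15;15;25m[48;2;35;35;50m🬎[0m
[38;2;15;15;25m[48;2;15;15;25m [38;2;15;15;25m[48;2;15;15;25m [38;2;35;35;50m[48;2;15;15;25m▌[38;2;15;15;25m[48;2;15;15;25m [38;2;35;35;50m[48;2;15;15;25m▌[38;2;15;15;25m[48;2;15;15;25m [38;2;35;35;50m[48;2;15;15;25m▌[38;2;15;15;25m[48;2;15;15;25m [38;2;35;35;50m[48;2;15;15;25m▌[38;2;15;15;25m[48;2;15;15;25m [0m
</frame>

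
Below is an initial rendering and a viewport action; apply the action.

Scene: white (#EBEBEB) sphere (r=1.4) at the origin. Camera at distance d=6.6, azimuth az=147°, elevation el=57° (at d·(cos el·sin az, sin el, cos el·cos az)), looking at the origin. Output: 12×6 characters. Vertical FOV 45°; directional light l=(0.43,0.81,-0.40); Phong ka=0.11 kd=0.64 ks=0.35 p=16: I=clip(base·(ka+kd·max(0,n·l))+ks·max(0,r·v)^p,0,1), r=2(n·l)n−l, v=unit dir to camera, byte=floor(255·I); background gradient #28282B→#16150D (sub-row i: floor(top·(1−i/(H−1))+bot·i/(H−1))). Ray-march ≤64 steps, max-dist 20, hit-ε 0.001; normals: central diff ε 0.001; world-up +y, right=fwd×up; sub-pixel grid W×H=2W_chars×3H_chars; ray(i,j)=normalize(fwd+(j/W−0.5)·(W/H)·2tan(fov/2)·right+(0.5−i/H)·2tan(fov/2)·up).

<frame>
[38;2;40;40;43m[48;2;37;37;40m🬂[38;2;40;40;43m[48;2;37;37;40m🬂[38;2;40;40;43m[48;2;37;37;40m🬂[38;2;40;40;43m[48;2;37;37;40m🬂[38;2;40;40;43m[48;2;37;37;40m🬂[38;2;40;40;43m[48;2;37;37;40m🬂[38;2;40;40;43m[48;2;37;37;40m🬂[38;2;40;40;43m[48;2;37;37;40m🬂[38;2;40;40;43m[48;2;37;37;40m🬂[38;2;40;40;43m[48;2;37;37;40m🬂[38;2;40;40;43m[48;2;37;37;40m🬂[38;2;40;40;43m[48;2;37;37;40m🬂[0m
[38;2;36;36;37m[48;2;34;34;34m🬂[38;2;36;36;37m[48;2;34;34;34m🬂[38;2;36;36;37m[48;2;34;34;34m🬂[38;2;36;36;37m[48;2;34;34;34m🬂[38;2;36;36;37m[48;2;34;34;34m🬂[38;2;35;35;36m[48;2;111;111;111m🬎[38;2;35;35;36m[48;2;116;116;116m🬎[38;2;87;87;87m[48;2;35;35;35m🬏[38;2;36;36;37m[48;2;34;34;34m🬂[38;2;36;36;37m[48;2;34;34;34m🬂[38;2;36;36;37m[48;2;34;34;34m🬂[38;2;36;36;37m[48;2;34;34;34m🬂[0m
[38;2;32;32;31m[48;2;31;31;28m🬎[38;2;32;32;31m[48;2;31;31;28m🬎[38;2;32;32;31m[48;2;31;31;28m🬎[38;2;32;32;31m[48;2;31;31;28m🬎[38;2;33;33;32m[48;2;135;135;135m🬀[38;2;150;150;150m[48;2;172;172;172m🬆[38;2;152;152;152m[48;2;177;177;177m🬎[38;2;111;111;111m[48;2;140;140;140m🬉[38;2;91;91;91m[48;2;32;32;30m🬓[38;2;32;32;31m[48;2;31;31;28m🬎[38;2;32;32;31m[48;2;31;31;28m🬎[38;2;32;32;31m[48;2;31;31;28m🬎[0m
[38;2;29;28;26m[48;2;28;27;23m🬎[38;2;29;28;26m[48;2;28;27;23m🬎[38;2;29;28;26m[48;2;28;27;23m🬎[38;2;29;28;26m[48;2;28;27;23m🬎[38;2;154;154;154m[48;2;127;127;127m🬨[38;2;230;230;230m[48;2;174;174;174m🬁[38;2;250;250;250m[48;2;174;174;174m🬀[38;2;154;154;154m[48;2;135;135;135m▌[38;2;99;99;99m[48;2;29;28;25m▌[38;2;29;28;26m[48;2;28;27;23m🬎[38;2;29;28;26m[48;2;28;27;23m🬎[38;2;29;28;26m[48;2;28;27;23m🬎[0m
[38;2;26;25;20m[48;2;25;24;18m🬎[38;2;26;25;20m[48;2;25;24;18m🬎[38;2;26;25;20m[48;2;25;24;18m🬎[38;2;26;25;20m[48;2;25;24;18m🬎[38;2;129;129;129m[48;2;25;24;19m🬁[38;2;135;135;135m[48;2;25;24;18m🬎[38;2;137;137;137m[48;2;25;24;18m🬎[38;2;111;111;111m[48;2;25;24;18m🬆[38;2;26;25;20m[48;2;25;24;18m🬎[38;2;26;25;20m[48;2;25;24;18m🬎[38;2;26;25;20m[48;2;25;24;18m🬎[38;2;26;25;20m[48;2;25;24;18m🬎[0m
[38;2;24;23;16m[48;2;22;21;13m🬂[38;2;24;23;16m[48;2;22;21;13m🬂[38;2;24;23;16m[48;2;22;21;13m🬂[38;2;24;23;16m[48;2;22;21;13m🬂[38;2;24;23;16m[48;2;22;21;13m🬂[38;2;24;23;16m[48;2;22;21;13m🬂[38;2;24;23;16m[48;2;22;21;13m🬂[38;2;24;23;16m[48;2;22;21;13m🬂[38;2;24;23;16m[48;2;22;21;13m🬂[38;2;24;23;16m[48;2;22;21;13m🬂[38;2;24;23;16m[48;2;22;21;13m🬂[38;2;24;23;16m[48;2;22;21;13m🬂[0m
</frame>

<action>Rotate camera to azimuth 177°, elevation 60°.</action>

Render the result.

<frame>
[38;2;40;40;43m[48;2;37;37;40m🬂[38;2;40;40;43m[48;2;37;37;40m🬂[38;2;40;40;43m[48;2;37;37;40m🬂[38;2;40;40;43m[48;2;37;37;40m🬂[38;2;40;40;43m[48;2;37;37;40m🬂[38;2;40;40;43m[48;2;37;37;40m🬂[38;2;40;40;43m[48;2;37;37;40m🬂[38;2;40;40;43m[48;2;37;37;40m🬂[38;2;40;40;43m[48;2;37;37;40m🬂[38;2;40;40;43m[48;2;37;37;40m🬂[38;2;40;40;43m[48;2;37;37;40m🬂[38;2;40;40;43m[48;2;37;37;40m🬂[0m
[38;2;36;36;37m[48;2;34;34;34m🬂[38;2;36;36;37m[48;2;34;34;34m🬂[38;2;36;36;37m[48;2;34;34;34m🬂[38;2;36;36;37m[48;2;34;34;34m🬂[38;2;36;36;37m[48;2;34;34;34m🬂[38;2;35;35;36m[48;2;125;125;125m🬎[38;2;35;35;36m[48;2;113;113;113m🬎[38;2;74;74;74m[48;2;35;35;35m🬏[38;2;36;36;37m[48;2;34;34;34m🬂[38;2;36;36;37m[48;2;34;34;34m🬂[38;2;36;36;37m[48;2;34;34;34m🬂[38;2;36;36;37m[48;2;34;34;34m🬂[0m
[38;2;32;32;31m[48;2;31;31;28m🬎[38;2;32;32;31m[48;2;31;31;28m🬎[38;2;32;32;31m[48;2;31;31;28m🬎[38;2;32;32;31m[48;2;31;31;28m🬎[38;2;33;33;32m[48;2;157;157;157m🬀[38;2;160;160;160m[48;2;193;193;193m🬎[38;2;142;142;142m[48;2;162;162;162m🬨[38;2;86;86;86m[48;2;118;118;118m🬉[38;2;67;67;67m[48;2;35;35;34m🬏[38;2;32;32;31m[48;2;31;31;28m🬎[38;2;32;32;31m[48;2;31;31;28m🬎[38;2;32;32;31m[48;2;31;31;28m🬎[0m
[38;2;29;28;26m[48;2;28;27;23m🬎[38;2;29;28;26m[48;2;28;27;23m🬎[38;2;29;28;26m[48;2;28;27;23m🬎[38;2;29;28;26m[48;2;28;27;23m🬎[38;2;164;164;164m[48;2;139;139;139m🬬[38;2;255;255;255m[48;2;178;178;178m🬁[38;2;173;173;173m[48;2;147;147;147m🬄[38;2;127;127;127m[48;2;102;102;102m▌[38;2;68;68;68m[48;2;32;32;29m🬄[38;2;29;28;26m[48;2;28;27;23m🬎[38;2;29;28;26m[48;2;28;27;23m🬎[38;2;29;28;26m[48;2;28;27;23m🬎[0m
[38;2;26;25;20m[48;2;25;24;18m🬎[38;2;26;25;20m[48;2;25;24;18m🬎[38;2;26;25;20m[48;2;25;24;18m🬎[38;2;26;25;20m[48;2;25;24;18m🬎[38;2;138;138;138m[48;2;25;24;19m🬁[38;2;131;131;131m[48;2;25;24;18m🬎[38;2;117;117;117m[48;2;25;24;18m🬎[38;2;79;79;79m[48;2;25;24;18m🬆[38;2;26;25;20m[48;2;25;24;18m🬎[38;2;26;25;20m[48;2;25;24;18m🬎[38;2;26;25;20m[48;2;25;24;18m🬎[38;2;26;25;20m[48;2;25;24;18m🬎[0m
[38;2;24;23;16m[48;2;22;21;13m🬂[38;2;24;23;16m[48;2;22;21;13m🬂[38;2;24;23;16m[48;2;22;21;13m🬂[38;2;24;23;16m[48;2;22;21;13m🬂[38;2;24;23;16m[48;2;22;21;13m🬂[38;2;24;23;16m[48;2;22;21;13m🬂[38;2;24;23;16m[48;2;22;21;13m🬂[38;2;24;23;16m[48;2;22;21;13m🬂[38;2;24;23;16m[48;2;22;21;13m🬂[38;2;24;23;16m[48;2;22;21;13m🬂[38;2;24;23;16m[48;2;22;21;13m🬂[38;2;24;23;16m[48;2;22;21;13m🬂[0m
</frame>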